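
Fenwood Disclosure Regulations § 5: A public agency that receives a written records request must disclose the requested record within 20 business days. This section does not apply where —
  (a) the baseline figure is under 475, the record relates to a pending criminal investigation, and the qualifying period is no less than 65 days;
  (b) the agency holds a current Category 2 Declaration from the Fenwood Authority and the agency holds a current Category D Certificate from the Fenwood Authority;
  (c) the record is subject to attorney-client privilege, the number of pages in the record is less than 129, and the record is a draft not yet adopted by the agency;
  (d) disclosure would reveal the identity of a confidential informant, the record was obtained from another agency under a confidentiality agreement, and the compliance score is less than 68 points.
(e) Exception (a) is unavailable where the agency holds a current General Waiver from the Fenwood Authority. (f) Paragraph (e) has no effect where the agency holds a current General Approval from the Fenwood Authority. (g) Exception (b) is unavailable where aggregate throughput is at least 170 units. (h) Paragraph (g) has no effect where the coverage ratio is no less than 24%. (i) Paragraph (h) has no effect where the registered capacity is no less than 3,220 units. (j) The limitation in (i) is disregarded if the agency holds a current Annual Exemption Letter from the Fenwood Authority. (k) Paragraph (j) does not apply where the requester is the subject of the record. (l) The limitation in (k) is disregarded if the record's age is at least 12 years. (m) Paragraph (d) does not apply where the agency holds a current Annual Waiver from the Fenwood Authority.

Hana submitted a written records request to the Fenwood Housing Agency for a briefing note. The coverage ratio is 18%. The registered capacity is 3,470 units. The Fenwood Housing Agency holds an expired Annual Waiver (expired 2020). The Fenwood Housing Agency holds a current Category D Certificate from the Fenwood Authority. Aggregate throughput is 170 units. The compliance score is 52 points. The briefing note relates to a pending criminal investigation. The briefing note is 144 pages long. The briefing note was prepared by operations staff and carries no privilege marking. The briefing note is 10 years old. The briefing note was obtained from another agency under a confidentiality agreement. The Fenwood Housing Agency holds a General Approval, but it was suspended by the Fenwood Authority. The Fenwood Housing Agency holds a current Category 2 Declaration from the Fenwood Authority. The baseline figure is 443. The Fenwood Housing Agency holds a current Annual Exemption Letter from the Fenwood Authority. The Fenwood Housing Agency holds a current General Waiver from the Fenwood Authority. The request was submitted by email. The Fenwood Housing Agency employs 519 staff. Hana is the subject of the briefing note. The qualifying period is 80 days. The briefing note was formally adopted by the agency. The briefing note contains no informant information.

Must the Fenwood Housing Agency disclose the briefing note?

Exception (a) is satisfied on its face — the baseline figure is 443, under the 475 limit; the briefing note relates to a pending investigation; the qualifying period is 80 days, meeting the 65 days threshold. However, paragraphs (e)–(f) must be considered: (e) operates against (a): a current General Waiver is held. (f) does not operate here (the General Approval is not current), so (e) stands. Exception (a) does not apply.
Exception (b)'s conditions are all satisfied: a current Category 2 Declaration is held; a current Category D Certificate is held. However, paragraphs (g)–(l) must be considered: (g) operates against (b): aggregate throughput is 170 units, meeting the 170 units threshold. (h), which would lift (g), does not operate here — the coverage ratio is 18%, short of 24%. So (b) is unavailable.
Exception (c) requires that the record is subject to attorney-client privilege; but the briefing note carries no privilege marking, so (c) is unavailable.
Exception (d) requires that disclosure would reveal the identity of a confidential informant; but the briefing note contains no informant information, so (d) is unavailable.
No exception displaces § 5.

Yes — the Fenwood Housing Agency must disclose the briefing note.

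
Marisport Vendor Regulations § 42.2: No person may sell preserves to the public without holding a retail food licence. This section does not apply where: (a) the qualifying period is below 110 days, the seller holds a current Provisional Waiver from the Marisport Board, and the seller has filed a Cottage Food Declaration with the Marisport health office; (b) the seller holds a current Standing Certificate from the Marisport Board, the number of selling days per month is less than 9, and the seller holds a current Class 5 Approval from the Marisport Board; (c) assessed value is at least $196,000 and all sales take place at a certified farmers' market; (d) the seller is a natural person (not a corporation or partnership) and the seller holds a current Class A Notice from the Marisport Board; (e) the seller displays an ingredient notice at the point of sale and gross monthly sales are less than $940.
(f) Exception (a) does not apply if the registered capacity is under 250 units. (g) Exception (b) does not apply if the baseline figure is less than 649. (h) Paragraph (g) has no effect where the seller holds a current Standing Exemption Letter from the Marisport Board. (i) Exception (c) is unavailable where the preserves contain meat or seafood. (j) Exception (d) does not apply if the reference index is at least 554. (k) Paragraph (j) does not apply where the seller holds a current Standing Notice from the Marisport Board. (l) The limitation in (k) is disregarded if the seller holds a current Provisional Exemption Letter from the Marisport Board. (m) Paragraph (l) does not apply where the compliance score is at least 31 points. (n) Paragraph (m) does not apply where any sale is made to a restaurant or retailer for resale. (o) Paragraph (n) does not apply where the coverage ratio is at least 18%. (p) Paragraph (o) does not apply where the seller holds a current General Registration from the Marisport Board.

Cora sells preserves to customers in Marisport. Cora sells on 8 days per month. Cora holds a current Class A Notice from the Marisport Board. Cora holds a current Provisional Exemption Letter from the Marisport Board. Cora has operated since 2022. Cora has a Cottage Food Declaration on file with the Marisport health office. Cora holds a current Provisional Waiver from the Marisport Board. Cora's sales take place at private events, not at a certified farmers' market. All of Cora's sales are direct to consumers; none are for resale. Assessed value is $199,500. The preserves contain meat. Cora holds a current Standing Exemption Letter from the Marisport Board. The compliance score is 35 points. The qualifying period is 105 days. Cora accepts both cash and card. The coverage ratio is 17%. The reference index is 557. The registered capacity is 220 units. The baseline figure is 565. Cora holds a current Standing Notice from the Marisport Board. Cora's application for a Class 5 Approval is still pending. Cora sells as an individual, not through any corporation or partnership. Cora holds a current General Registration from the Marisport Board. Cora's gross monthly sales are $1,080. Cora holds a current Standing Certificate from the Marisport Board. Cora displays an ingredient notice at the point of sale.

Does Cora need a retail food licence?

No — exception (d) applies; Cora is not required to hold a retail food licence.

Exception (a) is satisfied on its face — the qualifying period is 105 days, below the 110 days limit; a current Provisional Waiver is held; a Cottage Food Declaration is on file. However, paragraph (f) must be considered: (f) applies — the registered capacity is 220 units, under the 250 units limit. (a) is therefore removed.
Exception (b) requires that the seller holds a current Class 5 Approval from the Marisport Board; but there is no Class 5 Approval in force, so (b) is unavailable.
Exception (c) fails — sales are at private events, not a certified farmers' market.
Exception (d)'s conditions are all satisfied: the seller is a natural person; a current Class A Notice is held. Under paragraphs (j)–(p): (j) applies (the reference index is 557, meeting the 554 threshold), but is overridden by (k): (k) operates against (j): a current Standing Notice is held. (l) is engaged (a current Provisional Exemption Letter is held), but yields to (m): (m) is engaged — the compliance score is 35 points, meeting the 31 points threshold. (n) does not operate here (no sales are for resale), so (m) stands. So (d) applies.
Exception (e) does not apply: gross monthly sales are $1,080, not less than $940.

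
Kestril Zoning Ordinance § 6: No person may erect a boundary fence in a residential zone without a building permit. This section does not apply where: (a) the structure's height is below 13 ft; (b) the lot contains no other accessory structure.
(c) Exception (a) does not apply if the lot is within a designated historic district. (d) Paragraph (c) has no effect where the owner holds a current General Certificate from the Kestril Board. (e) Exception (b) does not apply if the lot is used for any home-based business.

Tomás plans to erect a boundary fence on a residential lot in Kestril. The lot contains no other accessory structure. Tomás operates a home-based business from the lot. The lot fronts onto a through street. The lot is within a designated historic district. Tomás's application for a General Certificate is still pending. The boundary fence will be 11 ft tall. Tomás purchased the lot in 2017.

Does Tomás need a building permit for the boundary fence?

Yes — Tomás must obtain a building permit.

Exception (a)'s conditions are all satisfied: the structure's height is 11 ft, below the 13 ft limit. But: (c) operates against (a): the lot is in a historic district. (d), which would lift (c), is inapplicable — no current General Certificate is held. So (a) is unavailable.
Exception (b) is satisfied on its face — the lot has no other accessory structure. But: (e) is triggered — a home-based business operates on the lot. Exception (b) does not apply.
No exception displaces § 6.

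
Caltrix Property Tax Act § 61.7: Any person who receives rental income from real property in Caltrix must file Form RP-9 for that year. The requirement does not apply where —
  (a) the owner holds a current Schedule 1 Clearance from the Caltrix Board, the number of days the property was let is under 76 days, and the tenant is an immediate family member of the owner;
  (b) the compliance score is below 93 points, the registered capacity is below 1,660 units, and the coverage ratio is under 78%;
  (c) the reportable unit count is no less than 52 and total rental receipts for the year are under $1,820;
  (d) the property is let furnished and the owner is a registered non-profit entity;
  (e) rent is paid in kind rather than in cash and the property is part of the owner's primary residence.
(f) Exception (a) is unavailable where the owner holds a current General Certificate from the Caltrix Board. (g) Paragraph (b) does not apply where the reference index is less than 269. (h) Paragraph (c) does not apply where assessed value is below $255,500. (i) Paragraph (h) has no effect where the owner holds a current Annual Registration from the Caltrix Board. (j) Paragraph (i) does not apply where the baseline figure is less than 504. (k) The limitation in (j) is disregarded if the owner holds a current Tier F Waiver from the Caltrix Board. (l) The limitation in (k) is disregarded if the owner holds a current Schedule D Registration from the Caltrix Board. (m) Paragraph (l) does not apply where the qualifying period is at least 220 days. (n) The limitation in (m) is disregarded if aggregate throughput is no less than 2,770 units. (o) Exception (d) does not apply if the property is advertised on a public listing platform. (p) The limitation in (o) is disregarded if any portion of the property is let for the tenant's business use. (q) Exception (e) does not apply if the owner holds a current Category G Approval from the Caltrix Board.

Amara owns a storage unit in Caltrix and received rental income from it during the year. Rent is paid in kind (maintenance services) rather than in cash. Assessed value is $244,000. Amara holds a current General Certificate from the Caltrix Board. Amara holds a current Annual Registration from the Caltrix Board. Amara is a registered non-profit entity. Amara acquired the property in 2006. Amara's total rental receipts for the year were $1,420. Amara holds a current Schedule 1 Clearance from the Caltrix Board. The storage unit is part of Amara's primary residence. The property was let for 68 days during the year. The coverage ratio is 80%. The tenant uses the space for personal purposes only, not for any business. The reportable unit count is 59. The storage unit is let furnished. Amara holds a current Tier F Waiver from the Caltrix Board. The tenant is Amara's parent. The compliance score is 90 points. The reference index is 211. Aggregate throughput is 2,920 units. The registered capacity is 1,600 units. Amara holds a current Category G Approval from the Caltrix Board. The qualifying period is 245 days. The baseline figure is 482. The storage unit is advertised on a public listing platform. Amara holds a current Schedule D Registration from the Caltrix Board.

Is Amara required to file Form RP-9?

All of (a)'s requirements are met (a current Schedule 1 Clearance is held; the number of days the property was let is 68 days, under the 76 days limit; the tenant is an immediate family member). However, paragraph (f) must be considered: (f) operates against (a): a current General Certificate is held. (a) is therefore removed.
Exception (b) requires that the coverage ratio is under 78%; but the coverage ratio is 80%, not under 78%, so (b) is unavailable.
Exception (c)'s conditions are all satisfied: the reportable unit count is 59, meeting the 52 threshold; total rental receipts for the year are $1,420, under the $1,820 limit. But: (h) operates against (c): assessed value is $244,000, below the $255,500 limit. (i) would limit (h) — a current Annual Registration is held — but (j) sets (i) aside: (j) is triggered — the baseline figure is 482, less than the 504 limit. (k) operates (a current Tier F Waiver is held), but is overridden by (l): (l) operates against (k): a current Schedule D Registration is held. (m) would limit (l) — the qualifying period is 245 days, meeting the 220 days threshold — but (n) sets (m) aside: (n) operates — aggregate throughput is 2,920 units, meeting the 2,770 units threshold. So (c) is unavailable.
Exception (d): the property is let furnished; Amara is a registered non-profit — every condition holds. Turning to paragraphs (o)–(p): (o) operates against (d): the property is publicly advertised. (p) is not triggered (the space is used for personal purposes only), so (o) stands. (d) is therefore removed.
Exception (e) is satisfied on its face — rent is paid in kind; the storage unit is part of the primary residence. But applying paragraph (q): (q) operates against (e): a current Category G Approval is held. (e) is therefore removed.
No exception displaces § 61.7.

Yes — Amara must file Form RP-9.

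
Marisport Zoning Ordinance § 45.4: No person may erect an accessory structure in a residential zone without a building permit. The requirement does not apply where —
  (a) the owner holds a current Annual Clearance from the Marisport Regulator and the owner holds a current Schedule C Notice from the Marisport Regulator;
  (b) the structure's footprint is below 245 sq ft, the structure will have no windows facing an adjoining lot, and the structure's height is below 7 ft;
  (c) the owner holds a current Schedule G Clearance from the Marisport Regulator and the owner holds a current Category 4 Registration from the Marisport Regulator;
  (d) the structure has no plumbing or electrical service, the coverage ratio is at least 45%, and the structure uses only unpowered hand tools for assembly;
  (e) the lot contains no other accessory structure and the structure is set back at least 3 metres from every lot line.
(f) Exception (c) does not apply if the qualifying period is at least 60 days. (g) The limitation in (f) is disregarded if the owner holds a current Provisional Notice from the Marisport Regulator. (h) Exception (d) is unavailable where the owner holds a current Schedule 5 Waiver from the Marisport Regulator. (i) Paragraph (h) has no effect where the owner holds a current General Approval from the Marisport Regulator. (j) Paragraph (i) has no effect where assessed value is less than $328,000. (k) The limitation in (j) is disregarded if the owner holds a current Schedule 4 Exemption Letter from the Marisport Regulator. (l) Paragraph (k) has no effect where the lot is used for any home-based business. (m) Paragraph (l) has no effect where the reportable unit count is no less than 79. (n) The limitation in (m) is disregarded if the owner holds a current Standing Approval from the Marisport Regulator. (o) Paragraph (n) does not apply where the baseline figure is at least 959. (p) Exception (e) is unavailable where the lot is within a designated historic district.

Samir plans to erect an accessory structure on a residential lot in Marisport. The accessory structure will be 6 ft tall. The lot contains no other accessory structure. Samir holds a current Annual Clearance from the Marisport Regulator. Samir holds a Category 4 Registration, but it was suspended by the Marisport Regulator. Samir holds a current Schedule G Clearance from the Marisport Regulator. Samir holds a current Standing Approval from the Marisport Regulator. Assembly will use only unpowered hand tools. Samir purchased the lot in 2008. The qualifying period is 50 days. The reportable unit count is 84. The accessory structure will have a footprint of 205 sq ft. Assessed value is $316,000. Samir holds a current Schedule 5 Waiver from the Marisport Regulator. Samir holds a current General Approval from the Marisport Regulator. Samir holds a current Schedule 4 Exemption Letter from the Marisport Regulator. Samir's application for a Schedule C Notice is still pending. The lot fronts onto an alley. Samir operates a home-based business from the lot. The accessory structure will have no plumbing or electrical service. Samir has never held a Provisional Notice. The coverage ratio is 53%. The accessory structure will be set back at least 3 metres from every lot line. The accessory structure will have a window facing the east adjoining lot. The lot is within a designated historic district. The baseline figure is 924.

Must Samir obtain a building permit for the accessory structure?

Yes — Samir must obtain a building permit.

Exception (a) does not apply: no current Schedule C Notice is held.
Exception (b) does not apply: a window faces an adjoining lot.
Exception (c) fails — no current Category 4 Registration is held.
Exception (d): there is no plumbing or electrical service; the coverage ratio is 53%, meeting the 45% threshold; assembly uses only hand tools — every condition holds. But applying paragraphs (h)–(o): (h) operates — a current Schedule 5 Waiver is held. (i) is engaged (a current General Approval is held), but is displaced by (j): (j) is engaged — assessed value is $316,000, less than the $328,000 limit. (k) would limit (j) — a current Schedule 4 Exemption Letter is held — but (l) sets (k) aside: (l) operates against (k): a home-based business operates on the lot. (m) is engaged (the reportable unit count is 84, meeting the 79 threshold), but is set aside by (n): (n) operates against (m): a current Standing Approval is held. (o), which would lift (n), is not engaged — the baseline figure is 924, short of 959. So (d) is unavailable.
All of (e)'s requirements are met (the lot has no other accessory structure; the setback is at least 3 m on every side). However, paragraph (p) must be considered: (p) is engaged — the lot is in a historic district. (e) is therefore removed.
Every exception is unavailable, so the rule governs.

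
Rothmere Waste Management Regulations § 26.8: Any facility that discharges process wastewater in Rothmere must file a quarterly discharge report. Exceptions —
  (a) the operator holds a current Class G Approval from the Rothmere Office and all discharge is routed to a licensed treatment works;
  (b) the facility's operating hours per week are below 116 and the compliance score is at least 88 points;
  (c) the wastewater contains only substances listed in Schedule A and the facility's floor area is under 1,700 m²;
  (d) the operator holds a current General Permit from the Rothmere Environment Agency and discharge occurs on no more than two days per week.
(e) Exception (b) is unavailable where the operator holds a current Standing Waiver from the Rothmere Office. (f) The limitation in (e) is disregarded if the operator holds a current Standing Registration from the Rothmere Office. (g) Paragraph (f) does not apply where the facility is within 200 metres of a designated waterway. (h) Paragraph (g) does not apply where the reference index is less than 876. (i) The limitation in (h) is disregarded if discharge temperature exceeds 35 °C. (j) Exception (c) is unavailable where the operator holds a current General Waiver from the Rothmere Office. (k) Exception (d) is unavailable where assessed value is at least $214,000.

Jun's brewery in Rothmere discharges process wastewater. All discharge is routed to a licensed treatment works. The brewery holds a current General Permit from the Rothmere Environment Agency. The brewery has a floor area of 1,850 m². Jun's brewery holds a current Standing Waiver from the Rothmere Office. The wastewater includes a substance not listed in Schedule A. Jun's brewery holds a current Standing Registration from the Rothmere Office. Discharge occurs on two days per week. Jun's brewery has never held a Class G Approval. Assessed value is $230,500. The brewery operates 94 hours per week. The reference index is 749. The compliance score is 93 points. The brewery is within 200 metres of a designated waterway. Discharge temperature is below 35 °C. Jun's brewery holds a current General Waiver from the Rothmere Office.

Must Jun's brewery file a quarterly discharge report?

Exception (a) fails — the Class G Approval is not current.
Exception (b) is satisfied on its face — the facility's operating hours per week are 94, below the 116 limit; the compliance score is 93 points, meeting the 88 points threshold. Under paragraphs (e)–(i): (e) is engaged (a current Standing Waiver is held), but is displaced by (f): (f) operates against (e): a current Standing Registration is held. (g) operates (the brewery is within 200 m of a designated waterway), but yields to (h): (h) operates against (g): the reference index is 749, less than the 876 limit. (i) is not engaged (discharge temperature is below 35 °C), so (h) stands. Exception (b) stands.
Exception (c) requires that the wastewater contains only substances listed in Schedule A; but the wastewater includes a non-Schedule-A substance, so (c) is unavailable.
Exception (d)'s conditions are all satisfied: a current General Permit is held; discharge occurs on no more than two days per week. Turning to paragraph (k): (k) operates — assessed value is $230,500, meeting the $214,000 threshold. (d) is therefore removed.

No — exception (b) applies; Jun's brewery is not required to file a quarterly discharge report.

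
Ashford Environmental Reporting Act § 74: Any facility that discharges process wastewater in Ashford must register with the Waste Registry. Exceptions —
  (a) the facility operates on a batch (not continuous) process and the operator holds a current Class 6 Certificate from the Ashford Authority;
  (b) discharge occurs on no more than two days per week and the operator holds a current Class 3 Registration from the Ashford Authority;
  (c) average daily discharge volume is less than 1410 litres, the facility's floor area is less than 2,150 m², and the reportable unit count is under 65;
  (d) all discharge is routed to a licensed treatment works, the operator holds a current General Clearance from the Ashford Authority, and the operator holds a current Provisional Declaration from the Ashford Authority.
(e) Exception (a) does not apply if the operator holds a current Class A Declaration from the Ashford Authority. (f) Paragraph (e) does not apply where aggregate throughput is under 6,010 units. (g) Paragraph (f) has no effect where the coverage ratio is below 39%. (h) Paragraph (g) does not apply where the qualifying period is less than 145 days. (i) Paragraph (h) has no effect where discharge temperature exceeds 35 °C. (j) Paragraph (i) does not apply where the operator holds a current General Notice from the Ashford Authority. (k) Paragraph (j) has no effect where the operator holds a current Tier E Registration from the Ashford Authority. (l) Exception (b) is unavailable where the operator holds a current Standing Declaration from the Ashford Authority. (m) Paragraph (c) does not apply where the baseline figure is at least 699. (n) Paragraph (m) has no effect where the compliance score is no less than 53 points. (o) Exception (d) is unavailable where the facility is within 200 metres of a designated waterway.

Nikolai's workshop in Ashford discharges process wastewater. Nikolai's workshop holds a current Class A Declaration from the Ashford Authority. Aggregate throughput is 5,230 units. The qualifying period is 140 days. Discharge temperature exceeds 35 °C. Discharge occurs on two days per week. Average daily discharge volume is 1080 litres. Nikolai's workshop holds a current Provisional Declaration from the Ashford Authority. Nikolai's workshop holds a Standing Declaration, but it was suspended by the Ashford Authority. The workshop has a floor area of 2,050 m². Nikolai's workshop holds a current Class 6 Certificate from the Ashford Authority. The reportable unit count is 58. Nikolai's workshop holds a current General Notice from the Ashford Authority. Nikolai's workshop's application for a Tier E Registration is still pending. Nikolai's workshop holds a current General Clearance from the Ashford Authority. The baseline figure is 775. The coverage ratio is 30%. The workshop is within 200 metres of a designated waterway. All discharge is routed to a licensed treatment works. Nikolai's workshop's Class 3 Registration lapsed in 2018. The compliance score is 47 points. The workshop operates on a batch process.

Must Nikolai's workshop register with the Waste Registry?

No — exception (a) applies; Nikolai's workshop is not required to register with the Waste Registry.

Exception (a) is satisfied on its face — the facility operates on a batch process; a current Class 6 Certificate is held. Under paragraphs (e)–(k): (e) operates (a current Class A Declaration is held), but is overridden by (f): (f) is engaged — aggregate throughput is 5,230 units, under the 6,010 units limit. (g) would limit (f) — the coverage ratio is 30%, below the 39% limit — but (h) sets (g) aside: (h) operates against (g): the qualifying period is 140 days, less than the 145 days limit. (i) would limit (h) — discharge temperature exceeds 35 °C — but (j) sets (i) aside: (j) is triggered — a current General Notice is held. (k) is not triggered (the Tier E Registration is not current), so (j) stands. So (a) applies.
Exception (b) fails — there is no Class 3 Registration in force.
Exception (c) is satisfied on its face — average daily discharge volume is 1080 litres, less than the 1410 litres limit; the facility's floor area is 2,050 m², less than the 2,150 m² limit; the reportable unit count is 58, under the 65 limit. But: (m) applies — the baseline figure is 775, meeting the 699 threshold. (n), which would lift (m), is not triggered — the compliance score is 47 points, short of 53 points. Exception (c) does not apply.
Exception (d): discharge is routed to a licensed treatment works; a current General Clearance is held; a current Provisional Declaration is held — every condition holds. But applying paragraph (o): (o) operates against (d): the workshop is within 200 m of a designated waterway. So (d) is unavailable.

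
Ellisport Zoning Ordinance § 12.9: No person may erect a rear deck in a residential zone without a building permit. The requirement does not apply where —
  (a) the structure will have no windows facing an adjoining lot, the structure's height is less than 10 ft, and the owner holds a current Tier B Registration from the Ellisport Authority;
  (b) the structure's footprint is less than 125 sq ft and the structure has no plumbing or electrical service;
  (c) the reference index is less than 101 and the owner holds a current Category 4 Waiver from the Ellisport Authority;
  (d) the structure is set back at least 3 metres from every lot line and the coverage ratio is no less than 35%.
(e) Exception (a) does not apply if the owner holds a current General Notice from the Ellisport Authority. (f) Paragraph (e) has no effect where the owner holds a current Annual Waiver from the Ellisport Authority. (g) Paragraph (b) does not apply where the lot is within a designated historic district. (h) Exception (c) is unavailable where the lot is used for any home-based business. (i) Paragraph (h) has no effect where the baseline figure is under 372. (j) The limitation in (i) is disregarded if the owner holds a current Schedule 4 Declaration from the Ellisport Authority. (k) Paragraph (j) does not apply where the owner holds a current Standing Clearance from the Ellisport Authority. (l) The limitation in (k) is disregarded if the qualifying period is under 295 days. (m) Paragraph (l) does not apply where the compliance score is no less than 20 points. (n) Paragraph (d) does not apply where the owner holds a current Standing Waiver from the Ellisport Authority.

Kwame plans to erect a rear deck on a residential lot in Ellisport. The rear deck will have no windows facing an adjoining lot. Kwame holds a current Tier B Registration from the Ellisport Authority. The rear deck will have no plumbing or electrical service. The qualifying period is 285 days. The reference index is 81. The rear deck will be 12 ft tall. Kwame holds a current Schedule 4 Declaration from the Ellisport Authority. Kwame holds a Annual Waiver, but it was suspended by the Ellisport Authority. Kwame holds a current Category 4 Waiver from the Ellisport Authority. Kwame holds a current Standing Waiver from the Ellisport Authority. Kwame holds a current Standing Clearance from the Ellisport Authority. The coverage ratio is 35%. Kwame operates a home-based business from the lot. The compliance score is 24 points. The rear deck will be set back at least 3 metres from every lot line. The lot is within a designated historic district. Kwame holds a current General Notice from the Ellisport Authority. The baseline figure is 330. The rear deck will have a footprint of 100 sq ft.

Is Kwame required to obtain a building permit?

Exception (a) requires that the structure's height is less than 10 ft; but the structure's height is 12 ft, not less than 10 ft, so (a) is unavailable.
Exception (b) is satisfied on its face — the structure's footprint is 100 sq ft, less than the 125 sq ft limit; there is no plumbing or electrical service. However, paragraph (g) must be considered: (g) operates against (b): the lot is in a historic district. Exception (b) does not apply.
Exception (c)'s conditions are all satisfied: the reference index is 81, less than the 101 limit; a current Category 4 Waiver is held. Under paragraphs (h)–(m): (h) is triggered (a home-based business operates on the lot), but is displaced by (i): (i) operates against (h): the baseline figure is 330, under the 372 limit. (j) is triggered (a current Schedule 4 Declaration is held), but is displaced by (k): (k) operates against (j): a current Standing Clearance is held. (l) would limit (k) — the qualifying period is 285 days, under the 295 days limit — but (m) sets (l) aside: (m) applies — the compliance score is 24 points, meeting the 20 points threshold. (c) remains available.
All of (d)'s requirements are met (the setback is at least 3 m on every side; the coverage ratio is 35%, meeting the 35% threshold). But applying paragraph (n): (n) is triggered — a current Standing Waiver is held. Exception (d) does not apply.

No — exception (c) applies; Kwame does not need a building permit.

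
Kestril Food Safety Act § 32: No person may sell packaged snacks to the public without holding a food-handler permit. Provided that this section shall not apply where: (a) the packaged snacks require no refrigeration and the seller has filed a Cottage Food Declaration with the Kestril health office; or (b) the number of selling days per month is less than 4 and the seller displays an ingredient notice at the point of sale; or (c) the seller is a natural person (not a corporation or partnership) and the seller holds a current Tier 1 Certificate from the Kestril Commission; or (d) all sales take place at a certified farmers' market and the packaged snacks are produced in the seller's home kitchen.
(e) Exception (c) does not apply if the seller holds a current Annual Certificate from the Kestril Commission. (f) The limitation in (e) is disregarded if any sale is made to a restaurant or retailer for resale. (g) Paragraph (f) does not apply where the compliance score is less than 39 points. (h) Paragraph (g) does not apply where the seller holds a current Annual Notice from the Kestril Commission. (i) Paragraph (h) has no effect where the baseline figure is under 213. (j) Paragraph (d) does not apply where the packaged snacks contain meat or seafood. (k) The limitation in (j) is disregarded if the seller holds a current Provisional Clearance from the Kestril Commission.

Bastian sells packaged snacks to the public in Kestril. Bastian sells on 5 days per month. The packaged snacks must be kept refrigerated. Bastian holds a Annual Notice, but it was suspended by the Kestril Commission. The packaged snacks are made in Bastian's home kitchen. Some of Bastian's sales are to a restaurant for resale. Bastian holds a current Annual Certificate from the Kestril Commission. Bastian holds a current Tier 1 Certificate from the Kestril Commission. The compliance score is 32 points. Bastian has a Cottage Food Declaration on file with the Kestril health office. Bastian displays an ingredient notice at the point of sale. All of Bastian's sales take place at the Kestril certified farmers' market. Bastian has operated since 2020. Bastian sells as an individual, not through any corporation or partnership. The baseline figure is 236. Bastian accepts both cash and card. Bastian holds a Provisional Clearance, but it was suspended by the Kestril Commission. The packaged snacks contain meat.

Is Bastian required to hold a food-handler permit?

Yes — Bastian must hold a food-handler permit.

Exception (a) requires that the packaged snacks require no refrigeration; but the packaged snacks require refrigeration, so (a) is unavailable.
Exception (b) does not apply: the number of selling days per month is 5, not less than 4.
All of (c)'s requirements are met (the seller is a natural person; a current Tier 1 Certificate is held). However, paragraphs (e)–(i) must be considered: (e) operates against (c): a current Annual Certificate is held. (f) would limit (e) — some sales are to a restaurant for resale — but (g) sets (f) aside: (g) operates against (f): the compliance score is 32 points, less than the 39 points limit. (h), which would lift (g), is inapplicable — the Annual Notice is not current. Exception (c) does not apply.
Exception (d) is satisfied on its face — all sales are at a certified farmers' market; the packaged snacks are home-kitchen produced. However, paragraphs (j)–(k) must be considered: (j) applies — the packaged snacks contain meat. (k) is not engaged (no current Provisional Clearance is held), so (j) stands. So (d) is unavailable.
None of the exceptions is available; § 32 applies in full.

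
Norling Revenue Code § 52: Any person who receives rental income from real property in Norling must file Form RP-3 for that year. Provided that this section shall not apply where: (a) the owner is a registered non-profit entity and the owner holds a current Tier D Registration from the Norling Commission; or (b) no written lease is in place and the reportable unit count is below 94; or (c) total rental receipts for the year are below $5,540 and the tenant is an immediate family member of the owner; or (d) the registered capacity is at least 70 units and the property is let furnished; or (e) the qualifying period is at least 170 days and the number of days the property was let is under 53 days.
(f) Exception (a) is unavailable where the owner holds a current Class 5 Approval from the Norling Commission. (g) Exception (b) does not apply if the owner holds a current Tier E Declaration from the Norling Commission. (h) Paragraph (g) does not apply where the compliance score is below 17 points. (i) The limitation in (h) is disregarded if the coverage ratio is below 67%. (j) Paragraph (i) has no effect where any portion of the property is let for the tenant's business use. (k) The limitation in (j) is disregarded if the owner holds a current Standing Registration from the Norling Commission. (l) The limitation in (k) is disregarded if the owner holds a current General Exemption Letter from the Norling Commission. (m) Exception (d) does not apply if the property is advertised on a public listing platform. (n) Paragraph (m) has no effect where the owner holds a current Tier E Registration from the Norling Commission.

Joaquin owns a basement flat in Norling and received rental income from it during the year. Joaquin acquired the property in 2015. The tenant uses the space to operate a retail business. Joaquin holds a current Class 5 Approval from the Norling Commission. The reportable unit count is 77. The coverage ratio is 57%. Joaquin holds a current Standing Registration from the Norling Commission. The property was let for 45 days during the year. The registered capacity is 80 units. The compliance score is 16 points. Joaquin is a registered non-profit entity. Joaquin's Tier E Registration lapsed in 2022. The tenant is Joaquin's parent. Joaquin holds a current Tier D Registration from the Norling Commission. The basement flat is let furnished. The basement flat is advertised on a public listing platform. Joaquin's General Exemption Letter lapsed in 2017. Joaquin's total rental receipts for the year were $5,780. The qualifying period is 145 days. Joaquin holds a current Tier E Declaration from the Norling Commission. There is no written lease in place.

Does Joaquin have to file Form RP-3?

All of (a)'s requirements are met (Joaquin is a registered non-profit; a current Tier D Registration is held). Turning to paragraph (f): (f) operates — a current Class 5 Approval is held. (a) is therefore removed.
Exception (b): there is no written lease; the reportable unit count is 77, below the 94 limit — every condition holds. However, paragraphs (g)–(l) must be considered: (g) operates against (b): a current Tier E Declaration is held. (h) would limit (g) — the compliance score is 16 points, below the 17 points limit — but (i) sets (h) aside: (i) is engaged — the coverage ratio is 57%, below the 67% limit. (j) is triggered (the space is let for business use), but is displaced by (k): (k) operates — a current Standing Registration is held. (l), which would lift (k), is inapplicable — there is no General Exemption Letter in force. (b) is therefore removed.
Exception (c) fails — total rental receipts for the year are $5,780, not below $5,540.
All of (d)'s requirements are met (the registered capacity is 80 units, meeting the 70 units threshold; the property is let furnished). However, paragraphs (m)–(n) must be considered: (m) is triggered — the property is publicly advertised. (n) does not operate here (the Tier E Registration is not current), so (m) stands. So (d) is unavailable.
Exception (e) fails — the qualifying period is 145 days, short of 170 days.
None of the exceptions is available; § 52 applies in full.

Yes — Joaquin must file Form RP-3.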